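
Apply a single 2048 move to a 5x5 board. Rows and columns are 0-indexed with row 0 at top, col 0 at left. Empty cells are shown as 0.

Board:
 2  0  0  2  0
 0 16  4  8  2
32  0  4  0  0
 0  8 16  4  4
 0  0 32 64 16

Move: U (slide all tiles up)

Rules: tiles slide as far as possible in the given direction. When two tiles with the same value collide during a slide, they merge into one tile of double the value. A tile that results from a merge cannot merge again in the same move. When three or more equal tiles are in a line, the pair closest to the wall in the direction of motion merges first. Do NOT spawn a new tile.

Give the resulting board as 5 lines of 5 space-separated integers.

Slide up:
col 0: [2, 0, 32, 0, 0] -> [2, 32, 0, 0, 0]
col 1: [0, 16, 0, 8, 0] -> [16, 8, 0, 0, 0]
col 2: [0, 4, 4, 16, 32] -> [8, 16, 32, 0, 0]
col 3: [2, 8, 0, 4, 64] -> [2, 8, 4, 64, 0]
col 4: [0, 2, 0, 4, 16] -> [2, 4, 16, 0, 0]

Answer:  2 16  8  2  2
32  8 16  8  4
 0  0 32  4 16
 0  0  0 64  0
 0  0  0  0  0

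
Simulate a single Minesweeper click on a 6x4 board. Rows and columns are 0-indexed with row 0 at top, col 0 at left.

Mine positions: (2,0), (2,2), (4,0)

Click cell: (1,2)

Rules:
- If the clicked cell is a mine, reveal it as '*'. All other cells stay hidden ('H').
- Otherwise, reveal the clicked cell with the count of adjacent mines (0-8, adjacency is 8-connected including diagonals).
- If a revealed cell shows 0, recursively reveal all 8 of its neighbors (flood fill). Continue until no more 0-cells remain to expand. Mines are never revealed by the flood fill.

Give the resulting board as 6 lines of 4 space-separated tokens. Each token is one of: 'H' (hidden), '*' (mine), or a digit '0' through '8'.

H H H H
H H 1 H
H H H H
H H H H
H H H H
H H H H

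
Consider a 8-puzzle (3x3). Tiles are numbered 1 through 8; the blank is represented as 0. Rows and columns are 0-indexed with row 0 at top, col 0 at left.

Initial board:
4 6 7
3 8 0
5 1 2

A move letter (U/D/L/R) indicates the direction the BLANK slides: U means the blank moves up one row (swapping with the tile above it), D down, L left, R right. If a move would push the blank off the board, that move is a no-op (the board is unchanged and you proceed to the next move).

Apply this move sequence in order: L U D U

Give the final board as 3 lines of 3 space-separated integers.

After move 1 (L):
4 6 7
3 0 8
5 1 2

After move 2 (U):
4 0 7
3 6 8
5 1 2

After move 3 (D):
4 6 7
3 0 8
5 1 2

After move 4 (U):
4 0 7
3 6 8
5 1 2

Answer: 4 0 7
3 6 8
5 1 2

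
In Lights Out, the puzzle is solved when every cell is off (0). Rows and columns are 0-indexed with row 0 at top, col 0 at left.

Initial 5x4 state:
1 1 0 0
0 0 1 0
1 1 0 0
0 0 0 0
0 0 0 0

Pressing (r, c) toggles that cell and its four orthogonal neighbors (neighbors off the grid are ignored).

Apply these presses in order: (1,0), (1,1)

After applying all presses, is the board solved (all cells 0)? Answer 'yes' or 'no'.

After press 1 at (1,0):
0 1 0 0
1 1 1 0
0 1 0 0
0 0 0 0
0 0 0 0

After press 2 at (1,1):
0 0 0 0
0 0 0 0
0 0 0 0
0 0 0 0
0 0 0 0

Lights still on: 0

Answer: yes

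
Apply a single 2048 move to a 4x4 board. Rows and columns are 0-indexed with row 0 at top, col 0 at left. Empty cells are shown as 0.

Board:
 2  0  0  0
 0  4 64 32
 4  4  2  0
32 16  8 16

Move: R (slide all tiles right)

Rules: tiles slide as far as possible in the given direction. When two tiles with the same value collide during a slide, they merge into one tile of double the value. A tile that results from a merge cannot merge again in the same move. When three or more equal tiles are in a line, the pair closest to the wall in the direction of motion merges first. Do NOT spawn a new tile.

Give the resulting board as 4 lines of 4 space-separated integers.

Answer:  0  0  0  2
 0  4 64 32
 0  0  8  2
32 16  8 16

Derivation:
Slide right:
row 0: [2, 0, 0, 0] -> [0, 0, 0, 2]
row 1: [0, 4, 64, 32] -> [0, 4, 64, 32]
row 2: [4, 4, 2, 0] -> [0, 0, 8, 2]
row 3: [32, 16, 8, 16] -> [32, 16, 8, 16]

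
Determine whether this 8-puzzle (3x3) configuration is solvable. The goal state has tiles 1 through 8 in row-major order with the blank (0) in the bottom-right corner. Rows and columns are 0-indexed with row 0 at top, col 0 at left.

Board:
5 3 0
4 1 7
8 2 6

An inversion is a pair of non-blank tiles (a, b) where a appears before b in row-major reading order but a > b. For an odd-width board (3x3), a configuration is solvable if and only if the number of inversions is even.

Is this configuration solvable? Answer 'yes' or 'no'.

Inversions (pairs i<j in row-major order where tile[i] > tile[j] > 0): 12
12 is even, so the puzzle is solvable.

Answer: yes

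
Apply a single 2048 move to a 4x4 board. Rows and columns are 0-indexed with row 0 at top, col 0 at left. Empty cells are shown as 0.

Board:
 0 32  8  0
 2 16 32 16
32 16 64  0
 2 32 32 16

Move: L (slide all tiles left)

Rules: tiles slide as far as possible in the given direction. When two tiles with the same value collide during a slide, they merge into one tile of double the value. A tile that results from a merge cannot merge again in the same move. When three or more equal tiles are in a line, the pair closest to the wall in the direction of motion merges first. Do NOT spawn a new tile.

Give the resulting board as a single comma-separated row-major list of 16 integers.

Answer: 32, 8, 0, 0, 2, 16, 32, 16, 32, 16, 64, 0, 2, 64, 16, 0

Derivation:
Slide left:
row 0: [0, 32, 8, 0] -> [32, 8, 0, 0]
row 1: [2, 16, 32, 16] -> [2, 16, 32, 16]
row 2: [32, 16, 64, 0] -> [32, 16, 64, 0]
row 3: [2, 32, 32, 16] -> [2, 64, 16, 0]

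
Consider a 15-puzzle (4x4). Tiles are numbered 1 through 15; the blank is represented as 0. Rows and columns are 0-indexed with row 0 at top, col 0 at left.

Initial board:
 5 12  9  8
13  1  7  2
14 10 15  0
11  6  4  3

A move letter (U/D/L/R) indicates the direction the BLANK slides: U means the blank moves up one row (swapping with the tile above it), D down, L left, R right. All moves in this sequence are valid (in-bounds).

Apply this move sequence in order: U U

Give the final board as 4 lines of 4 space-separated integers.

After move 1 (U):
 5 12  9  8
13  1  7  0
14 10 15  2
11  6  4  3

After move 2 (U):
 5 12  9  0
13  1  7  8
14 10 15  2
11  6  4  3

Answer:  5 12  9  0
13  1  7  8
14 10 15  2
11  6  4  3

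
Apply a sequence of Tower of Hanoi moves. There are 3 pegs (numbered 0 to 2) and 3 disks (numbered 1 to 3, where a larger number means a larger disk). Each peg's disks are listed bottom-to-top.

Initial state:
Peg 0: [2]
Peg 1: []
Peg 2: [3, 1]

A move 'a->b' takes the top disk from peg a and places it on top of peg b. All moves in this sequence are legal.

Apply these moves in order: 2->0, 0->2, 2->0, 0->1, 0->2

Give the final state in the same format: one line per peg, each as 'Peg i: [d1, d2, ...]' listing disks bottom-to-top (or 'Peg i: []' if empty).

Answer: Peg 0: []
Peg 1: [1]
Peg 2: [3, 2]

Derivation:
After move 1 (2->0):
Peg 0: [2, 1]
Peg 1: []
Peg 2: [3]

After move 2 (0->2):
Peg 0: [2]
Peg 1: []
Peg 2: [3, 1]

After move 3 (2->0):
Peg 0: [2, 1]
Peg 1: []
Peg 2: [3]

After move 4 (0->1):
Peg 0: [2]
Peg 1: [1]
Peg 2: [3]

After move 5 (0->2):
Peg 0: []
Peg 1: [1]
Peg 2: [3, 2]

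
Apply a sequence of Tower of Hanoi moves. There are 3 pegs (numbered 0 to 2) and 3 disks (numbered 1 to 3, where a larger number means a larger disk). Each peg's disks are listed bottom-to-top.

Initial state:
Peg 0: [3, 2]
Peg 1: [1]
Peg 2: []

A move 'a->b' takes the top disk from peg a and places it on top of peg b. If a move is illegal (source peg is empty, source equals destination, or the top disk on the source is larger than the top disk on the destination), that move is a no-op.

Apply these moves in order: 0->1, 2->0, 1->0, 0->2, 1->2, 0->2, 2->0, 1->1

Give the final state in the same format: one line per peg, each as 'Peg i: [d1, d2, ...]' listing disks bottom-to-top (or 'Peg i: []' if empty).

Answer: Peg 0: [3, 2, 1]
Peg 1: []
Peg 2: []

Derivation:
After move 1 (0->1):
Peg 0: [3, 2]
Peg 1: [1]
Peg 2: []

After move 2 (2->0):
Peg 0: [3, 2]
Peg 1: [1]
Peg 2: []

After move 3 (1->0):
Peg 0: [3, 2, 1]
Peg 1: []
Peg 2: []

After move 4 (0->2):
Peg 0: [3, 2]
Peg 1: []
Peg 2: [1]

After move 5 (1->2):
Peg 0: [3, 2]
Peg 1: []
Peg 2: [1]

After move 6 (0->2):
Peg 0: [3, 2]
Peg 1: []
Peg 2: [1]

After move 7 (2->0):
Peg 0: [3, 2, 1]
Peg 1: []
Peg 2: []

After move 8 (1->1):
Peg 0: [3, 2, 1]
Peg 1: []
Peg 2: []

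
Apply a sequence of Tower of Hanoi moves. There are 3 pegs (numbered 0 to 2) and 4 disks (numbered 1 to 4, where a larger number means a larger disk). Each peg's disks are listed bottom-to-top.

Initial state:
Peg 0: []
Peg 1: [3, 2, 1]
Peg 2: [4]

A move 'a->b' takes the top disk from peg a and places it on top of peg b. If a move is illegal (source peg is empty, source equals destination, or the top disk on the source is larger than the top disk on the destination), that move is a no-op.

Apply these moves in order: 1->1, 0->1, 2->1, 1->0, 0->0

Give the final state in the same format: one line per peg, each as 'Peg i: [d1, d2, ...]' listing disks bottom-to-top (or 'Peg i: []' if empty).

After move 1 (1->1):
Peg 0: []
Peg 1: [3, 2, 1]
Peg 2: [4]

After move 2 (0->1):
Peg 0: []
Peg 1: [3, 2, 1]
Peg 2: [4]

After move 3 (2->1):
Peg 0: []
Peg 1: [3, 2, 1]
Peg 2: [4]

After move 4 (1->0):
Peg 0: [1]
Peg 1: [3, 2]
Peg 2: [4]

After move 5 (0->0):
Peg 0: [1]
Peg 1: [3, 2]
Peg 2: [4]

Answer: Peg 0: [1]
Peg 1: [3, 2]
Peg 2: [4]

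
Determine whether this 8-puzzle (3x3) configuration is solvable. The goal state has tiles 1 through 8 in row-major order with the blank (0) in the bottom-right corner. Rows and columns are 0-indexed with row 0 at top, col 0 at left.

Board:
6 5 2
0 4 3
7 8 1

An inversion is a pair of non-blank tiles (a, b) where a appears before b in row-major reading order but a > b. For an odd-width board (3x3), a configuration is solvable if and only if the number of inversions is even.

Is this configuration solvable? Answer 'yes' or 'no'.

Answer: no

Derivation:
Inversions (pairs i<j in row-major order where tile[i] > tile[j] > 0): 15
15 is odd, so the puzzle is not solvable.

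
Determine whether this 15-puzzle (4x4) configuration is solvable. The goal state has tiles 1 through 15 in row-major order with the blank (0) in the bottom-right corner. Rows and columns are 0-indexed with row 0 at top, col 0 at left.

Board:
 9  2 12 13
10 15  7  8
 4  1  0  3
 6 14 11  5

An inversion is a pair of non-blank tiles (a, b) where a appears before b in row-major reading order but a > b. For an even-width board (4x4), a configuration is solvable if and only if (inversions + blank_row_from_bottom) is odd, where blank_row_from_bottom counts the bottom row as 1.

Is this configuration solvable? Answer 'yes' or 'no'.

Inversions: 59
Blank is in row 2 (0-indexed from top), which is row 2 counting from the bottom (bottom = 1).
59 + 2 = 61, which is odd, so the puzzle is solvable.

Answer: yes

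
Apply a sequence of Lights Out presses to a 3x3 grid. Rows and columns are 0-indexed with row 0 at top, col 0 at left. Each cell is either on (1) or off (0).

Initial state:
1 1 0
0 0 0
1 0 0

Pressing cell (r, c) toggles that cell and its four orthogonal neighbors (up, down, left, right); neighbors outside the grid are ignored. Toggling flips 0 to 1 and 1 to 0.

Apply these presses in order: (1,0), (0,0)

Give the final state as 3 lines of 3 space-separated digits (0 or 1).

Answer: 1 0 0
0 1 0
0 0 0

Derivation:
After press 1 at (1,0):
0 1 0
1 1 0
0 0 0

After press 2 at (0,0):
1 0 0
0 1 0
0 0 0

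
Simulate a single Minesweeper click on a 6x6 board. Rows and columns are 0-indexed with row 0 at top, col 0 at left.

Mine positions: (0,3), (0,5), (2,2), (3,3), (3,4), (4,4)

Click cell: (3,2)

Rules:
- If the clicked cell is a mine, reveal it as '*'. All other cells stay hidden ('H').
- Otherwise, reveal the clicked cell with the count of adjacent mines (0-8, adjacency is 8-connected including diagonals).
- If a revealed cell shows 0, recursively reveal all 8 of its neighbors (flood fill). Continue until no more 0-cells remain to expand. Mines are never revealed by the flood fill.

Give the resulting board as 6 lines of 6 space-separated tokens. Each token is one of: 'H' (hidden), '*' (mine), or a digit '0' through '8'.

H H H H H H
H H H H H H
H H H H H H
H H 2 H H H
H H H H H H
H H H H H H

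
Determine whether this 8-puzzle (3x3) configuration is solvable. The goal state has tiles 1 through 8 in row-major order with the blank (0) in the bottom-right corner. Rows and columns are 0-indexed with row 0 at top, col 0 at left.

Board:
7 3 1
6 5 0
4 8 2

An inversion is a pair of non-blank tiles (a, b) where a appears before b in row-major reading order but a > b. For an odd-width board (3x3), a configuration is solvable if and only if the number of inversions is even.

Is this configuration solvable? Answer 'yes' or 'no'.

Inversions (pairs i<j in row-major order where tile[i] > tile[j] > 0): 15
15 is odd, so the puzzle is not solvable.

Answer: no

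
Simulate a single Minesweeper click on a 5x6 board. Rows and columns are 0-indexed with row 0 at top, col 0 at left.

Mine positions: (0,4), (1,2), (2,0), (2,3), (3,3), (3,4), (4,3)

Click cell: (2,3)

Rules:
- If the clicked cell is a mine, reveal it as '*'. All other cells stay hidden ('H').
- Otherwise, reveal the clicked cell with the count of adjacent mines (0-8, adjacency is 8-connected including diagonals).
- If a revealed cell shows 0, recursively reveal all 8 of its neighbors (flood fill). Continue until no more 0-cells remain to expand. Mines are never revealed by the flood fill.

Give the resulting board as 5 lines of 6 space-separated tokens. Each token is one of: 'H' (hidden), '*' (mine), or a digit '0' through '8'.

H H H H H H
H H H H H H
H H H * H H
H H H H H H
H H H H H H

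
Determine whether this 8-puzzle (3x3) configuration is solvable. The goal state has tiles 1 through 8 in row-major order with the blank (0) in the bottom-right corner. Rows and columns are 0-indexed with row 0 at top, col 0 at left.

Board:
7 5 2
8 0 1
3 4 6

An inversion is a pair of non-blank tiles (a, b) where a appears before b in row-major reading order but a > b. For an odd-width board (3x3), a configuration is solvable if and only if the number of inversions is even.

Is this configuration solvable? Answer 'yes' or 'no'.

Answer: no

Derivation:
Inversions (pairs i<j in row-major order where tile[i] > tile[j] > 0): 15
15 is odd, so the puzzle is not solvable.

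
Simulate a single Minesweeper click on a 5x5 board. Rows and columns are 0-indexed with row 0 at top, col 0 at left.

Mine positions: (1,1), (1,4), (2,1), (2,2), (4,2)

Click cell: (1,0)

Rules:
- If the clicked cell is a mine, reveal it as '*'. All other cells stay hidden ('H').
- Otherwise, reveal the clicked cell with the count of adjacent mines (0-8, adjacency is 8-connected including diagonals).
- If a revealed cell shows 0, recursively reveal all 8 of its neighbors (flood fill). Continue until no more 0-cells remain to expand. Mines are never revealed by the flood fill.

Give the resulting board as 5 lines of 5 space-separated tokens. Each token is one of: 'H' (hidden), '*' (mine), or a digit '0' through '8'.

H H H H H
2 H H H H
H H H H H
H H H H H
H H H H H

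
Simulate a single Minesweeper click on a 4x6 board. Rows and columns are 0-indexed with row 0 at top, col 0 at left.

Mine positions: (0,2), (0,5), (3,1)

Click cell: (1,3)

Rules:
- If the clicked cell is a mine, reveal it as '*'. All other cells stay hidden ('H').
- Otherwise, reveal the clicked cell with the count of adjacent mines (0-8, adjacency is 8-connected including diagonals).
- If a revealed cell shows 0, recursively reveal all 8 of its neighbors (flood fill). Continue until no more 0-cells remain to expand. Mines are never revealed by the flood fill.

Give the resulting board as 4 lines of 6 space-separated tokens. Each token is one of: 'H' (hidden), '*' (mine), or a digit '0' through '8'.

H H H H H H
H H H 1 H H
H H H H H H
H H H H H H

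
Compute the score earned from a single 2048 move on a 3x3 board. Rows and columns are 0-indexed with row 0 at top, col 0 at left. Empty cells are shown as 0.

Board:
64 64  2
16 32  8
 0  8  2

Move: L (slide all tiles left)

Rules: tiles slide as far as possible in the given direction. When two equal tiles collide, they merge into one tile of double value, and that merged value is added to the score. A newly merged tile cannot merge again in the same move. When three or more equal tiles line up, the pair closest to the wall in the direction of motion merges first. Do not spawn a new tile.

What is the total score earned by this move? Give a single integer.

Answer: 128

Derivation:
Slide left:
row 0: [64, 64, 2] -> [128, 2, 0]  score +128 (running 128)
row 1: [16, 32, 8] -> [16, 32, 8]  score +0 (running 128)
row 2: [0, 8, 2] -> [8, 2, 0]  score +0 (running 128)
Board after move:
128   2   0
 16  32   8
  8   2   0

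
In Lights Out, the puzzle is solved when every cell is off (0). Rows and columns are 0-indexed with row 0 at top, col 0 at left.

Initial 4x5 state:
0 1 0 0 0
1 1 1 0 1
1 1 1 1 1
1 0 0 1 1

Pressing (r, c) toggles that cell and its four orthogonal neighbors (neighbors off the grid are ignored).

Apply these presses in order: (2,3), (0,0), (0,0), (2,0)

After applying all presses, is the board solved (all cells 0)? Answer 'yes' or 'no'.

After press 1 at (2,3):
0 1 0 0 0
1 1 1 1 1
1 1 0 0 0
1 0 0 0 1

After press 2 at (0,0):
1 0 0 0 0
0 1 1 1 1
1 1 0 0 0
1 0 0 0 1

After press 3 at (0,0):
0 1 0 0 0
1 1 1 1 1
1 1 0 0 0
1 0 0 0 1

After press 4 at (2,0):
0 1 0 0 0
0 1 1 1 1
0 0 0 0 0
0 0 0 0 1

Lights still on: 6

Answer: no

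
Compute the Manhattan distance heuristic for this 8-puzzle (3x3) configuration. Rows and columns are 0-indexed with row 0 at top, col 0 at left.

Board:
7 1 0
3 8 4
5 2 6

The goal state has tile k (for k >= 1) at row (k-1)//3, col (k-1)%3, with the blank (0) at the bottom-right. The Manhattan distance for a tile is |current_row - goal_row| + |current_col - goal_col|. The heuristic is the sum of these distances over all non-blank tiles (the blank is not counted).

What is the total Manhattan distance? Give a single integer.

Tile 7: (0,0)->(2,0) = 2
Tile 1: (0,1)->(0,0) = 1
Tile 3: (1,0)->(0,2) = 3
Tile 8: (1,1)->(2,1) = 1
Tile 4: (1,2)->(1,0) = 2
Tile 5: (2,0)->(1,1) = 2
Tile 2: (2,1)->(0,1) = 2
Tile 6: (2,2)->(1,2) = 1
Sum: 2 + 1 + 3 + 1 + 2 + 2 + 2 + 1 = 14

Answer: 14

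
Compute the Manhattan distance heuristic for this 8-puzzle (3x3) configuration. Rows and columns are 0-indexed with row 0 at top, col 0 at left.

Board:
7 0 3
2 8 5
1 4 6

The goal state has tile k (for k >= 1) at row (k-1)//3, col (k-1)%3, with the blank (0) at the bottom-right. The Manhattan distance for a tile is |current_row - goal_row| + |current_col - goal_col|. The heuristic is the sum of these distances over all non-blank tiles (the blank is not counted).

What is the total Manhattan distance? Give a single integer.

Answer: 11

Derivation:
Tile 7: at (0,0), goal (2,0), distance |0-2|+|0-0| = 2
Tile 3: at (0,2), goal (0,2), distance |0-0|+|2-2| = 0
Tile 2: at (1,0), goal (0,1), distance |1-0|+|0-1| = 2
Tile 8: at (1,1), goal (2,1), distance |1-2|+|1-1| = 1
Tile 5: at (1,2), goal (1,1), distance |1-1|+|2-1| = 1
Tile 1: at (2,0), goal (0,0), distance |2-0|+|0-0| = 2
Tile 4: at (2,1), goal (1,0), distance |2-1|+|1-0| = 2
Tile 6: at (2,2), goal (1,2), distance |2-1|+|2-2| = 1
Sum: 2 + 0 + 2 + 1 + 1 + 2 + 2 + 1 = 11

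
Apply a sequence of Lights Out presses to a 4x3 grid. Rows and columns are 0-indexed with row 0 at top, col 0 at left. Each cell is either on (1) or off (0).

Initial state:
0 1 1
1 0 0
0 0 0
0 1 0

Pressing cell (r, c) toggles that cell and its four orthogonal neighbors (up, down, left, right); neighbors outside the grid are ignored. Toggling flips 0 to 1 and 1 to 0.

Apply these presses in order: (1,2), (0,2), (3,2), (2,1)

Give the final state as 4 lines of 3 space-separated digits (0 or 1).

After press 1 at (1,2):
0 1 0
1 1 1
0 0 1
0 1 0

After press 2 at (0,2):
0 0 1
1 1 0
0 0 1
0 1 0

After press 3 at (3,2):
0 0 1
1 1 0
0 0 0
0 0 1

After press 4 at (2,1):
0 0 1
1 0 0
1 1 1
0 1 1

Answer: 0 0 1
1 0 0
1 1 1
0 1 1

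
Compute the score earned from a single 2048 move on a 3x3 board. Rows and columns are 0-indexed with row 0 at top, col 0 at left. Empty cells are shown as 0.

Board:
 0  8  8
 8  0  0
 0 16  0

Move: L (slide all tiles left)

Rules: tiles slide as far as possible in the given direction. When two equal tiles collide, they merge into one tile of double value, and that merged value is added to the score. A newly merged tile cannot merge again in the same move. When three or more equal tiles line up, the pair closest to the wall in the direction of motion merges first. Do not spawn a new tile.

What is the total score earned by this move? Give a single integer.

Answer: 16

Derivation:
Slide left:
row 0: [0, 8, 8] -> [16, 0, 0]  score +16 (running 16)
row 1: [8, 0, 0] -> [8, 0, 0]  score +0 (running 16)
row 2: [0, 16, 0] -> [16, 0, 0]  score +0 (running 16)
Board after move:
16  0  0
 8  0  0
16  0  0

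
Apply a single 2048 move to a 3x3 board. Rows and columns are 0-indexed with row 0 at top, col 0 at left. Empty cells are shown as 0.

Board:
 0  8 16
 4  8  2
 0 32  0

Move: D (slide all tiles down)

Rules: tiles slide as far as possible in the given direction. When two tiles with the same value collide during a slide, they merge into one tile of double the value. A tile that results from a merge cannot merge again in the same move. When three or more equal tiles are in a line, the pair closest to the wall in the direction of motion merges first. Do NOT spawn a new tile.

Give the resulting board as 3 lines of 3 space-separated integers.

Slide down:
col 0: [0, 4, 0] -> [0, 0, 4]
col 1: [8, 8, 32] -> [0, 16, 32]
col 2: [16, 2, 0] -> [0, 16, 2]

Answer:  0  0  0
 0 16 16
 4 32  2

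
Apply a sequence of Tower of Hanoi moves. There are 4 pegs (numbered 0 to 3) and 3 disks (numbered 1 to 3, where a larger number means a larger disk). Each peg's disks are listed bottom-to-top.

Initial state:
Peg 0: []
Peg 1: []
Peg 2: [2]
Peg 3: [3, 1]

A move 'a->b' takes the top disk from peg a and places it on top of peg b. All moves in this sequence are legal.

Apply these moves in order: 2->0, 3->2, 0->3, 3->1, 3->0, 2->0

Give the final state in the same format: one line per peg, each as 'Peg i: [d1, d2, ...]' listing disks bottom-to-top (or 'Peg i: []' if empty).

After move 1 (2->0):
Peg 0: [2]
Peg 1: []
Peg 2: []
Peg 3: [3, 1]

After move 2 (3->2):
Peg 0: [2]
Peg 1: []
Peg 2: [1]
Peg 3: [3]

After move 3 (0->3):
Peg 0: []
Peg 1: []
Peg 2: [1]
Peg 3: [3, 2]

After move 4 (3->1):
Peg 0: []
Peg 1: [2]
Peg 2: [1]
Peg 3: [3]

After move 5 (3->0):
Peg 0: [3]
Peg 1: [2]
Peg 2: [1]
Peg 3: []

After move 6 (2->0):
Peg 0: [3, 1]
Peg 1: [2]
Peg 2: []
Peg 3: []

Answer: Peg 0: [3, 1]
Peg 1: [2]
Peg 2: []
Peg 3: []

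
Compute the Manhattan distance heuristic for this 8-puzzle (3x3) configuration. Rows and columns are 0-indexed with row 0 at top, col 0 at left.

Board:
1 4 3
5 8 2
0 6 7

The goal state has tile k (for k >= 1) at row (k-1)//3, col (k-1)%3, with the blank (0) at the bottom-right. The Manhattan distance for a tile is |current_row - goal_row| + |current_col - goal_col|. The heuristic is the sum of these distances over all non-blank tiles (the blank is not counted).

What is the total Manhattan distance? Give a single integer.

Answer: 10

Derivation:
Tile 1: (0,0)->(0,0) = 0
Tile 4: (0,1)->(1,0) = 2
Tile 3: (0,2)->(0,2) = 0
Tile 5: (1,0)->(1,1) = 1
Tile 8: (1,1)->(2,1) = 1
Tile 2: (1,2)->(0,1) = 2
Tile 6: (2,1)->(1,2) = 2
Tile 7: (2,2)->(2,0) = 2
Sum: 0 + 2 + 0 + 1 + 1 + 2 + 2 + 2 = 10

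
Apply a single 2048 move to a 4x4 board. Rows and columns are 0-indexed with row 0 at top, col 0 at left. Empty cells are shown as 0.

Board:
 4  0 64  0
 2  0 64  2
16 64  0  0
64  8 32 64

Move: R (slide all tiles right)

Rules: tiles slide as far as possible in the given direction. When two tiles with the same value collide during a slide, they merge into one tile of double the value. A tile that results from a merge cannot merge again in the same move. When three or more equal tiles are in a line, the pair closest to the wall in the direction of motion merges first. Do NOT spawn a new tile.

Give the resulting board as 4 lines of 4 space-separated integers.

Answer:  0  0  4 64
 0  2 64  2
 0  0 16 64
64  8 32 64

Derivation:
Slide right:
row 0: [4, 0, 64, 0] -> [0, 0, 4, 64]
row 1: [2, 0, 64, 2] -> [0, 2, 64, 2]
row 2: [16, 64, 0, 0] -> [0, 0, 16, 64]
row 3: [64, 8, 32, 64] -> [64, 8, 32, 64]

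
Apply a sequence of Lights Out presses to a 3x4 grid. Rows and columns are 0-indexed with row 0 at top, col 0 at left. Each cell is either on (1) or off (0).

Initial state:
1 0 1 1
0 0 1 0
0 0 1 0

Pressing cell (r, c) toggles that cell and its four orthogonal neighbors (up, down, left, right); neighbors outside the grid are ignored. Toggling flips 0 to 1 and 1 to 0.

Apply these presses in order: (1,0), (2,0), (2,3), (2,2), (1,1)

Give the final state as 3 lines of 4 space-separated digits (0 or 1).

After press 1 at (1,0):
0 0 1 1
1 1 1 0
1 0 1 0

After press 2 at (2,0):
0 0 1 1
0 1 1 0
0 1 1 0

After press 3 at (2,3):
0 0 1 1
0 1 1 1
0 1 0 1

After press 4 at (2,2):
0 0 1 1
0 1 0 1
0 0 1 0

After press 5 at (1,1):
0 1 1 1
1 0 1 1
0 1 1 0

Answer: 0 1 1 1
1 0 1 1
0 1 1 0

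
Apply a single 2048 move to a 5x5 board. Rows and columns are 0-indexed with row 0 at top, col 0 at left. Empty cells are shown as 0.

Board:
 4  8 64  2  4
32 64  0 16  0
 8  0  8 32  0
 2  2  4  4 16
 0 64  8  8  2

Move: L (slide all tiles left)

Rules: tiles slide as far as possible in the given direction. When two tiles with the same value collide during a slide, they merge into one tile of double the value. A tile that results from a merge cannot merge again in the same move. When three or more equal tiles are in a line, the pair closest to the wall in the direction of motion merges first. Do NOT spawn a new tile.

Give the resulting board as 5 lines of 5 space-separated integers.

Slide left:
row 0: [4, 8, 64, 2, 4] -> [4, 8, 64, 2, 4]
row 1: [32, 64, 0, 16, 0] -> [32, 64, 16, 0, 0]
row 2: [8, 0, 8, 32, 0] -> [16, 32, 0, 0, 0]
row 3: [2, 2, 4, 4, 16] -> [4, 8, 16, 0, 0]
row 4: [0, 64, 8, 8, 2] -> [64, 16, 2, 0, 0]

Answer:  4  8 64  2  4
32 64 16  0  0
16 32  0  0  0
 4  8 16  0  0
64 16  2  0  0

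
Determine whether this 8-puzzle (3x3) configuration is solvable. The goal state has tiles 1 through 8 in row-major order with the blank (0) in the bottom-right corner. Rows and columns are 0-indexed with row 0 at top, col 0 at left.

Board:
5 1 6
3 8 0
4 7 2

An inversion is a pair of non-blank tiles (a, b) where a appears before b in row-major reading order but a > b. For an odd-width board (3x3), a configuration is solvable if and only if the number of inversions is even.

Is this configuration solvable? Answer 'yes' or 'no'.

Answer: no

Derivation:
Inversions (pairs i<j in row-major order where tile[i] > tile[j] > 0): 13
13 is odd, so the puzzle is not solvable.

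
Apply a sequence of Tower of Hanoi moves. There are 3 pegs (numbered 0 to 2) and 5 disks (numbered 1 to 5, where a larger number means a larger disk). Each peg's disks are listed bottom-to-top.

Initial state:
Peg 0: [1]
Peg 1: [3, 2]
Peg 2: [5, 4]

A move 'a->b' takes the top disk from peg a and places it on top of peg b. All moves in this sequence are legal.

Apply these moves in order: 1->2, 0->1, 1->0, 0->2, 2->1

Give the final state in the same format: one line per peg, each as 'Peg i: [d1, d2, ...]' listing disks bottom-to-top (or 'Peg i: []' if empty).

Answer: Peg 0: []
Peg 1: [3, 1]
Peg 2: [5, 4, 2]

Derivation:
After move 1 (1->2):
Peg 0: [1]
Peg 1: [3]
Peg 2: [5, 4, 2]

After move 2 (0->1):
Peg 0: []
Peg 1: [3, 1]
Peg 2: [5, 4, 2]

After move 3 (1->0):
Peg 0: [1]
Peg 1: [3]
Peg 2: [5, 4, 2]

After move 4 (0->2):
Peg 0: []
Peg 1: [3]
Peg 2: [5, 4, 2, 1]

After move 5 (2->1):
Peg 0: []
Peg 1: [3, 1]
Peg 2: [5, 4, 2]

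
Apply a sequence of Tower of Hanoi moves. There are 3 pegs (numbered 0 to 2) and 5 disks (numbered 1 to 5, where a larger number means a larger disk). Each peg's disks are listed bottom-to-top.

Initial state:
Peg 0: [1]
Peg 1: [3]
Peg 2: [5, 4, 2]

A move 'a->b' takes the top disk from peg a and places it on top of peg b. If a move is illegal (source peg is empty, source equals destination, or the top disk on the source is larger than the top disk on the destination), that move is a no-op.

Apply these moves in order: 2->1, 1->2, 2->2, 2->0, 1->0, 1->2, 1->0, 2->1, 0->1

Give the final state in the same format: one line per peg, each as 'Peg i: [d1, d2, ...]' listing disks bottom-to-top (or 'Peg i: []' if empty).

Answer: Peg 0: []
Peg 1: [3, 2, 1]
Peg 2: [5, 4]

Derivation:
After move 1 (2->1):
Peg 0: [1]
Peg 1: [3, 2]
Peg 2: [5, 4]

After move 2 (1->2):
Peg 0: [1]
Peg 1: [3]
Peg 2: [5, 4, 2]

After move 3 (2->2):
Peg 0: [1]
Peg 1: [3]
Peg 2: [5, 4, 2]

After move 4 (2->0):
Peg 0: [1]
Peg 1: [3]
Peg 2: [5, 4, 2]

After move 5 (1->0):
Peg 0: [1]
Peg 1: [3]
Peg 2: [5, 4, 2]

After move 6 (1->2):
Peg 0: [1]
Peg 1: [3]
Peg 2: [5, 4, 2]

After move 7 (1->0):
Peg 0: [1]
Peg 1: [3]
Peg 2: [5, 4, 2]

After move 8 (2->1):
Peg 0: [1]
Peg 1: [3, 2]
Peg 2: [5, 4]

After move 9 (0->1):
Peg 0: []
Peg 1: [3, 2, 1]
Peg 2: [5, 4]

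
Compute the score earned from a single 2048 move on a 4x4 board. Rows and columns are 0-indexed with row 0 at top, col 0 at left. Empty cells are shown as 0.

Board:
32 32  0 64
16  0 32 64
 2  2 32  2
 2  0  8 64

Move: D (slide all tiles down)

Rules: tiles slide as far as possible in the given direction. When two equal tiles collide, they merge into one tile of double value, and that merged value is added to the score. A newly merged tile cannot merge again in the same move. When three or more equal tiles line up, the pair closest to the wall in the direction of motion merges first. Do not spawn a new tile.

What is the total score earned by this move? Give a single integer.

Slide down:
col 0: [32, 16, 2, 2] -> [0, 32, 16, 4]  score +4 (running 4)
col 1: [32, 0, 2, 0] -> [0, 0, 32, 2]  score +0 (running 4)
col 2: [0, 32, 32, 8] -> [0, 0, 64, 8]  score +64 (running 68)
col 3: [64, 64, 2, 64] -> [0, 128, 2, 64]  score +128 (running 196)
Board after move:
  0   0   0   0
 32   0   0 128
 16  32  64   2
  4   2   8  64

Answer: 196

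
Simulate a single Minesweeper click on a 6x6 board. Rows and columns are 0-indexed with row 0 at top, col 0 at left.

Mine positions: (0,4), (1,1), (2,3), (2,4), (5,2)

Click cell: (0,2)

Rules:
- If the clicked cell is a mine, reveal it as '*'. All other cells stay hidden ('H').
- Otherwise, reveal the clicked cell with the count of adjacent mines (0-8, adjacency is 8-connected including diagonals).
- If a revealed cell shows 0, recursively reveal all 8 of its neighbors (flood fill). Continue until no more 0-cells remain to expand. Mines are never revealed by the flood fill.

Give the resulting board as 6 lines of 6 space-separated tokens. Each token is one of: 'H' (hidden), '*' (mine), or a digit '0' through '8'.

H H 1 H H H
H H H H H H
H H H H H H
H H H H H H
H H H H H H
H H H H H H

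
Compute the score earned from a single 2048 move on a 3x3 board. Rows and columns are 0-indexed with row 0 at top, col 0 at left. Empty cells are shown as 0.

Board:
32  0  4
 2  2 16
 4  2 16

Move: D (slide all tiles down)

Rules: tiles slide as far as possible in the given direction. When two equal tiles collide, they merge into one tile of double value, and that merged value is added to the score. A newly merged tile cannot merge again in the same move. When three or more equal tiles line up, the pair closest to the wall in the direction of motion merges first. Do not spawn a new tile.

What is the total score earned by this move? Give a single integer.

Answer: 36

Derivation:
Slide down:
col 0: [32, 2, 4] -> [32, 2, 4]  score +0 (running 0)
col 1: [0, 2, 2] -> [0, 0, 4]  score +4 (running 4)
col 2: [4, 16, 16] -> [0, 4, 32]  score +32 (running 36)
Board after move:
32  0  0
 2  0  4
 4  4 32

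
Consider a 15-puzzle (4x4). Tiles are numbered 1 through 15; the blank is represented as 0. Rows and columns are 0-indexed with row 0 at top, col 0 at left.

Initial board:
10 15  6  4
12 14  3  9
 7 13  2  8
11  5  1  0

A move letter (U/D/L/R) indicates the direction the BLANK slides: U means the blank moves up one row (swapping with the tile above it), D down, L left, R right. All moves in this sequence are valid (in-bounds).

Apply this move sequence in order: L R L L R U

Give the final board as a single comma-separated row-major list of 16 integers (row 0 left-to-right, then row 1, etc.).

After move 1 (L):
10 15  6  4
12 14  3  9
 7 13  2  8
11  5  0  1

After move 2 (R):
10 15  6  4
12 14  3  9
 7 13  2  8
11  5  1  0

After move 3 (L):
10 15  6  4
12 14  3  9
 7 13  2  8
11  5  0  1

After move 4 (L):
10 15  6  4
12 14  3  9
 7 13  2  8
11  0  5  1

After move 5 (R):
10 15  6  4
12 14  3  9
 7 13  2  8
11  5  0  1

After move 6 (U):
10 15  6  4
12 14  3  9
 7 13  0  8
11  5  2  1

Answer: 10, 15, 6, 4, 12, 14, 3, 9, 7, 13, 0, 8, 11, 5, 2, 1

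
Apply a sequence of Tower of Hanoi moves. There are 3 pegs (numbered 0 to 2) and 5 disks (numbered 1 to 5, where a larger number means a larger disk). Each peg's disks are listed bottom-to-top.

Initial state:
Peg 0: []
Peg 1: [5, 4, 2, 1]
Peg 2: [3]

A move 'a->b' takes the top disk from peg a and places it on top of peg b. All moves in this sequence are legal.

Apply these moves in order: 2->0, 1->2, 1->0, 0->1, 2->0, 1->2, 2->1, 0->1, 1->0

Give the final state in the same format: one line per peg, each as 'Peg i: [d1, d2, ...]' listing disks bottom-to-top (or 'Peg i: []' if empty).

After move 1 (2->0):
Peg 0: [3]
Peg 1: [5, 4, 2, 1]
Peg 2: []

After move 2 (1->2):
Peg 0: [3]
Peg 1: [5, 4, 2]
Peg 2: [1]

After move 3 (1->0):
Peg 0: [3, 2]
Peg 1: [5, 4]
Peg 2: [1]

After move 4 (0->1):
Peg 0: [3]
Peg 1: [5, 4, 2]
Peg 2: [1]

After move 5 (2->0):
Peg 0: [3, 1]
Peg 1: [5, 4, 2]
Peg 2: []

After move 6 (1->2):
Peg 0: [3, 1]
Peg 1: [5, 4]
Peg 2: [2]

After move 7 (2->1):
Peg 0: [3, 1]
Peg 1: [5, 4, 2]
Peg 2: []

After move 8 (0->1):
Peg 0: [3]
Peg 1: [5, 4, 2, 1]
Peg 2: []

After move 9 (1->0):
Peg 0: [3, 1]
Peg 1: [5, 4, 2]
Peg 2: []

Answer: Peg 0: [3, 1]
Peg 1: [5, 4, 2]
Peg 2: []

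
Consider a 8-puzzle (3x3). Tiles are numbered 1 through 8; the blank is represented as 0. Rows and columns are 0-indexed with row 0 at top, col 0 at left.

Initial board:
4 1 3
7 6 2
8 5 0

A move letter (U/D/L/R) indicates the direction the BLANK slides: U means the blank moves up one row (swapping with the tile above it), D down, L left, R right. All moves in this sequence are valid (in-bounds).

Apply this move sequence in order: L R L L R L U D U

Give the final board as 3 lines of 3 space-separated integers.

Answer: 4 1 3
0 6 2
7 8 5

Derivation:
After move 1 (L):
4 1 3
7 6 2
8 0 5

After move 2 (R):
4 1 3
7 6 2
8 5 0

After move 3 (L):
4 1 3
7 6 2
8 0 5

After move 4 (L):
4 1 3
7 6 2
0 8 5

After move 5 (R):
4 1 3
7 6 2
8 0 5

After move 6 (L):
4 1 3
7 6 2
0 8 5

After move 7 (U):
4 1 3
0 6 2
7 8 5

After move 8 (D):
4 1 3
7 6 2
0 8 5

After move 9 (U):
4 1 3
0 6 2
7 8 5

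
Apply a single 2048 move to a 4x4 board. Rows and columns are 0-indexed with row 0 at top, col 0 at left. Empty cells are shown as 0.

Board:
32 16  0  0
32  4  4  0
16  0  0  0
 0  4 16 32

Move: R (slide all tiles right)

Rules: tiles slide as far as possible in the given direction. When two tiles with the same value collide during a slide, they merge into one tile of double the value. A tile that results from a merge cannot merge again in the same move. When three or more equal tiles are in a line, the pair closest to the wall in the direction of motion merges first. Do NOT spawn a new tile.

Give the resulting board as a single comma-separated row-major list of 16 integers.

Answer: 0, 0, 32, 16, 0, 0, 32, 8, 0, 0, 0, 16, 0, 4, 16, 32

Derivation:
Slide right:
row 0: [32, 16, 0, 0] -> [0, 0, 32, 16]
row 1: [32, 4, 4, 0] -> [0, 0, 32, 8]
row 2: [16, 0, 0, 0] -> [0, 0, 0, 16]
row 3: [0, 4, 16, 32] -> [0, 4, 16, 32]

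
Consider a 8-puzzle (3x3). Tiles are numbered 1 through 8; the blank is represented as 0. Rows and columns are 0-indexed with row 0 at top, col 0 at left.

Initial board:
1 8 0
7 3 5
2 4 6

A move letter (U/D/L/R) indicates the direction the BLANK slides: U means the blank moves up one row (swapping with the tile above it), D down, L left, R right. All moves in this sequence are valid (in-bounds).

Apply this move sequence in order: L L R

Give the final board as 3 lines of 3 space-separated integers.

After move 1 (L):
1 0 8
7 3 5
2 4 6

After move 2 (L):
0 1 8
7 3 5
2 4 6

After move 3 (R):
1 0 8
7 3 5
2 4 6

Answer: 1 0 8
7 3 5
2 4 6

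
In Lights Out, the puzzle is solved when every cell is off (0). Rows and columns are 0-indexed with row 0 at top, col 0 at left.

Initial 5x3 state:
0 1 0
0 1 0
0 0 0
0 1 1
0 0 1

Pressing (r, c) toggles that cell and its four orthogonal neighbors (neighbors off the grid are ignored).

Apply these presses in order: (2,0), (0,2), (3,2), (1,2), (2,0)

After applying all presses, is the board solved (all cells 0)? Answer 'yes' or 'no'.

After press 1 at (2,0):
0 1 0
1 1 0
1 1 0
1 1 1
0 0 1

After press 2 at (0,2):
0 0 1
1 1 1
1 1 0
1 1 1
0 0 1

After press 3 at (3,2):
0 0 1
1 1 1
1 1 1
1 0 0
0 0 0

After press 4 at (1,2):
0 0 0
1 0 0
1 1 0
1 0 0
0 0 0

After press 5 at (2,0):
0 0 0
0 0 0
0 0 0
0 0 0
0 0 0

Lights still on: 0

Answer: yes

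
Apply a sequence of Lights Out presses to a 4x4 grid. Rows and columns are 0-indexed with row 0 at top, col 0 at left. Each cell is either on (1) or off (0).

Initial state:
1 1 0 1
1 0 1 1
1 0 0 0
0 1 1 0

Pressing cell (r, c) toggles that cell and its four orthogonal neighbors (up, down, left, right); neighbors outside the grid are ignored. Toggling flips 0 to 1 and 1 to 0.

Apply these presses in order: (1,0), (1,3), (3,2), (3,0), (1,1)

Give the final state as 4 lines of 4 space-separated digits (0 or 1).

Answer: 0 0 0 0
1 0 1 0
1 1 1 1
1 1 0 1

Derivation:
After press 1 at (1,0):
0 1 0 1
0 1 1 1
0 0 0 0
0 1 1 0

After press 2 at (1,3):
0 1 0 0
0 1 0 0
0 0 0 1
0 1 1 0

After press 3 at (3,2):
0 1 0 0
0 1 0 0
0 0 1 1
0 0 0 1

After press 4 at (3,0):
0 1 0 0
0 1 0 0
1 0 1 1
1 1 0 1

After press 5 at (1,1):
0 0 0 0
1 0 1 0
1 1 1 1
1 1 0 1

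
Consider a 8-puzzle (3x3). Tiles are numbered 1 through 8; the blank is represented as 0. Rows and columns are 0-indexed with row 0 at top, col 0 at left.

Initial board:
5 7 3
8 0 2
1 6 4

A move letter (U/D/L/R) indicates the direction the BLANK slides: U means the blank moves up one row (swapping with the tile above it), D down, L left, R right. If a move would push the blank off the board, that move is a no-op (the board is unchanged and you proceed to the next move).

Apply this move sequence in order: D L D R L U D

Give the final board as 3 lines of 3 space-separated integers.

After move 1 (D):
5 7 3
8 6 2
1 0 4

After move 2 (L):
5 7 3
8 6 2
0 1 4

After move 3 (D):
5 7 3
8 6 2
0 1 4

After move 4 (R):
5 7 3
8 6 2
1 0 4

After move 5 (L):
5 7 3
8 6 2
0 1 4

After move 6 (U):
5 7 3
0 6 2
8 1 4

After move 7 (D):
5 7 3
8 6 2
0 1 4

Answer: 5 7 3
8 6 2
0 1 4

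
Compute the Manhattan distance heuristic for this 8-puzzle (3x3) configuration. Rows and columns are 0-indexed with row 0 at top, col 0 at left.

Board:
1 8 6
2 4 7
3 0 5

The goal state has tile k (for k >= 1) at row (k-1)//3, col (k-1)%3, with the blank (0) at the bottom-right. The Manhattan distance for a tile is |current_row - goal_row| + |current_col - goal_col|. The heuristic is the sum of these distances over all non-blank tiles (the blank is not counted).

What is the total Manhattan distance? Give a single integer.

Tile 1: at (0,0), goal (0,0), distance |0-0|+|0-0| = 0
Tile 8: at (0,1), goal (2,1), distance |0-2|+|1-1| = 2
Tile 6: at (0,2), goal (1,2), distance |0-1|+|2-2| = 1
Tile 2: at (1,0), goal (0,1), distance |1-0|+|0-1| = 2
Tile 4: at (1,1), goal (1,0), distance |1-1|+|1-0| = 1
Tile 7: at (1,2), goal (2,0), distance |1-2|+|2-0| = 3
Tile 3: at (2,0), goal (0,2), distance |2-0|+|0-2| = 4
Tile 5: at (2,2), goal (1,1), distance |2-1|+|2-1| = 2
Sum: 0 + 2 + 1 + 2 + 1 + 3 + 4 + 2 = 15

Answer: 15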